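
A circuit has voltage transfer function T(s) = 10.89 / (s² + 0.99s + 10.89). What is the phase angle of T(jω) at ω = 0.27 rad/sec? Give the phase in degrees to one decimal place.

∠[(j0.27)² + 0.99(j0.27) + 10.89] = ∠[10.817 + j0.2673] = 1.42°
∠T(j0.27) = −1.42° = -1.42°

-1.4°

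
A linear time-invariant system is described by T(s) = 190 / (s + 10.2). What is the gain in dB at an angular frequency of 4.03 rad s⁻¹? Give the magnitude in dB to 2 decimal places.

24.77 dB

|j4.03 + 10.2| = √(4.03² + 10.2²) = 10.97
|T(j4.03)| = 190 / 10.97 = 17.324
20 log₁₀(17.324) = 24.773 dB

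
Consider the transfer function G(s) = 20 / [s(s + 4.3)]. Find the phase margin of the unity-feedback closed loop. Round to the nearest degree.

50°

Gain crossover: |G(jω)| = 1 at ω ≈ 3.58 rad/s.
∠G(j3.58) = −90° − arctan(3.58/4.3) ≈ -129.75°
PM = 180° + (-129.75°) = 50.25°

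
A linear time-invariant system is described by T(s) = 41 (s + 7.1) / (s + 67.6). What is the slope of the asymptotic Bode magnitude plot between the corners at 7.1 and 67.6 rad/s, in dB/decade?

20 dB/decade

In this band the factors already past their corner are: zero at 7.1; net slope = 20 dB/decade.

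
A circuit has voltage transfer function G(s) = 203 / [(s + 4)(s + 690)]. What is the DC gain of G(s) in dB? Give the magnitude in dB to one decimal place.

-22.7 dB

G(0) = 203 / (4 × 690) = 0.073551
20 log₁₀(0.073551) = -22.67 dB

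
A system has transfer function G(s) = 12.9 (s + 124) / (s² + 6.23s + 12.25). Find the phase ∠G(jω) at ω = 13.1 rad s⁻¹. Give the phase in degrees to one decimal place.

∠(j13.1 + 124) = arctan(13.1/124) = 6.03°
∠[(j13.1)² + 6.23(j13.1) + 12.25] = ∠[-159.36 + j81.613] = 152.88°
∠G(j13.1) = 6.03° − 152.88° = -146.85°

-146.9°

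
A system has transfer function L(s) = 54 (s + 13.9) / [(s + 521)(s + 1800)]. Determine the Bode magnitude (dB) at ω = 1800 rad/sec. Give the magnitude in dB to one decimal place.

|j1800 + 13.9| = √(1800² + 13.9²) = 1800
|j1800 + 521| = √(1800² + 521²) = 1874
|j1800 + 1800| = √(1800² + 1800²) = 2546
|L(j1800)| = 54 × 1800 / (1874 × 2546) = 0.020377
20 log₁₀(0.020377) = -33.82 dB

-33.8 dB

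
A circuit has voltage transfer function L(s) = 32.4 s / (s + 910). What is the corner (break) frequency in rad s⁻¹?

910 rad s⁻¹

The single real pole at s = −910 gives a corner at ω = 910 rad s⁻¹.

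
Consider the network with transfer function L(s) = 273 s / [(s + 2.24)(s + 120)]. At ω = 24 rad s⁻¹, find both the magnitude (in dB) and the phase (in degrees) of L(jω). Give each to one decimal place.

|j24| = 24
|j24 + 2.24| = √(24² + 2.24²) = 24.1
|j24 + 120| = √(24² + 120²) = 122.4
|L(j24)| = 273 × 24 / (24.1 × 122.4) = 2.2212
20 log₁₀(2.2212) = 6.93 dB
∠(j24) = 90.00°
∠(j24 + 2.24) = arctan(24/2.24) = 84.67°
∠(j24 + 120) = arctan(24/120) = 11.31°
∠L(j24) = 90.00° − (84.67° + 11.31°) = -5.98°

|L| = 6.9 dB, ∠L = -6.0°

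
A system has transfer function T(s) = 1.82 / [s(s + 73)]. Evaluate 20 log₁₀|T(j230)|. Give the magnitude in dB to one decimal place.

-89.7 dB

|j230 + 73| = √(230² + 73²) = 241.3
|j230| = 230
|T(j230)| = 1.82 / (241.3 × 230) = 3.2792e-05
20 log₁₀(3.2792e-05) = -89.68 dB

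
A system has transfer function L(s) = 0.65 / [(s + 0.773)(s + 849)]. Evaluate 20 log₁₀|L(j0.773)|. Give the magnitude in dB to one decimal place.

|j0.773 + 0.773| = √(0.773² + 0.773²) = 1.093
|j0.773 + 849| = √(0.773² + 849²) = 849
|L(j0.773)| = 0.65 / (1.093 × 849) = 0.00070034
20 log₁₀(0.00070034) = -63.09 dB

-63.1 dB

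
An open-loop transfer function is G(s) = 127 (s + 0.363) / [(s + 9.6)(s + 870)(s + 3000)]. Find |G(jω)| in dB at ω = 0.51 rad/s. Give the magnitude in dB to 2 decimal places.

|j0.51 + 0.363| = √(0.51² + 0.363²) = 0.626
|j0.51 + 9.6| = √(0.51² + 9.6²) = 9.614
|j0.51 + 870| = √(0.51² + 870²) = 870
|j0.51 + 3000| = √(0.51² + 3000²) = 3000
|G(j0.51)| = 127 × 0.626 / (9.614 × 870 × 3000) = 3.1685e-06
20 log₁₀(3.1685e-06) = -109.983 dB

-109.98 dB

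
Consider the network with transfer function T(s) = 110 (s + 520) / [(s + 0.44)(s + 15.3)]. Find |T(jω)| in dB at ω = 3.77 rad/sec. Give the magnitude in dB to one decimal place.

59.6 dB

|j3.77 + 520| = √(3.77² + 520²) = 520
|j3.77 + 0.44| = √(3.77² + 0.44²) = 3.796
|j3.77 + 15.3| = √(3.77² + 15.3²) = 15.76
|T(j3.77)| = 110 × 520 / (3.796 × 15.76) = 956.4
20 log₁₀(956.4) = 59.61 dB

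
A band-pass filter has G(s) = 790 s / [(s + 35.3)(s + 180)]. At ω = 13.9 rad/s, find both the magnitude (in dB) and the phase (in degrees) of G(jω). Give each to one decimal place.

|j13.9| = 13.9
|j13.9 + 35.3| = √(13.9² + 35.3²) = 37.94
|j13.9 + 180| = √(13.9² + 180²) = 180.5
|G(j13.9)| = 790 × 13.9 / (37.94 × 180.5) = 1.6033
20 log₁₀(1.6033) = 4.10 dB
∠(j13.9) = 90.00°
∠(j13.9 + 35.3) = arctan(13.9/35.3) = 21.49°
∠(j13.9 + 180) = arctan(13.9/180) = 4.42°
∠G(j13.9) = 90.00° − (21.49° + 4.42°) = 64.09°

|G| = 4.1 dB, ∠G = 64.1 deg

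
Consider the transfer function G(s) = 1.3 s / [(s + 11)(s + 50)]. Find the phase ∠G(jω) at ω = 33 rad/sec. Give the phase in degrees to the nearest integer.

∠(j33) = 90.00°
∠(j33 + 11) = arctan(33/11) = 71.57°
∠(j33 + 50) = arctan(33/50) = 33.42°
∠G(j33) = 90.00° − (71.57° + 33.42°) = -14.99°

-15 deg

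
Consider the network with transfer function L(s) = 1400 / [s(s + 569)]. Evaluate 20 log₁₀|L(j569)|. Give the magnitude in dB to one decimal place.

-50.3 dB

|j569 + 569| = √(569² + 569²) = 804.7
|j569| = 569
|L(j569)| = 1400 / (804.7 × 569) = 0.0030577
20 log₁₀(0.0030577) = -50.29 dB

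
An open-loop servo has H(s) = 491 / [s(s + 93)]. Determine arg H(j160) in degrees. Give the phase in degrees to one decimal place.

-149.8 deg

∠(j160 + 93) = arctan(160/93) = 59.83°
∠(j160) = 90.00°
∠H(j160) = − (59.83° + 90.00°) = -149.83°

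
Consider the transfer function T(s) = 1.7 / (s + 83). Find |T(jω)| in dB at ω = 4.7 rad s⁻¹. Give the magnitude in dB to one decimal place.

|j4.7 + 83| = √(4.7² + 83²) = 83.13
|T(j4.7)| = 1.7 / 83.13 = 0.020449
20 log₁₀(0.020449) = -33.79 dB

-33.8 dB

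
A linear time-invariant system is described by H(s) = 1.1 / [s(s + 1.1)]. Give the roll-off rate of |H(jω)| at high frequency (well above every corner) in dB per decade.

-40 dB/decade

With 0 zeros and 2 poles, the high-frequency asymptotic slope is 20 × (0 − 2) = -40 dB/decade.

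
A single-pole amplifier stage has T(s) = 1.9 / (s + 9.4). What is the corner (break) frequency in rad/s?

9.4 rad/s

The single real pole at s = −9.4 gives a corner at ω = 9.4 rad/s.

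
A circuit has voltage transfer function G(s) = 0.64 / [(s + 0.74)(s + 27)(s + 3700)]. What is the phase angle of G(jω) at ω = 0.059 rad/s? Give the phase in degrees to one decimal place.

∠(j0.059 + 0.74) = arctan(0.059/0.74) = 4.56°
∠(j0.059 + 27) = arctan(0.059/27) = 0.13°
∠(j0.059 + 3700) = arctan(0.059/3700) = 0.00°
∠G(j0.059) = − (4.56° + 0.13° + 0.00°) = -4.68°

-4.7 deg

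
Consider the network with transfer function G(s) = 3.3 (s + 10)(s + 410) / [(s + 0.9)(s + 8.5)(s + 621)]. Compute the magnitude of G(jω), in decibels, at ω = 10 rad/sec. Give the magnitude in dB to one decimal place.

|j10 + 10| = √(10² + 10²) = 14.14
|j10 + 410| = √(10² + 410²) = 410.1
|j10 + 0.9| = √(10² + 0.9²) = 10.04
|j10 + 8.5| = √(10² + 8.5²) = 13.12
|j10 + 621| = √(10² + 621²) = 621.1
|G(j10)| = 3.3 × 14.14 × 410.1 / (10.04 × 13.12 × 621.1) = 0.23386
20 log₁₀(0.23386) = -12.62 dB

-12.6 dB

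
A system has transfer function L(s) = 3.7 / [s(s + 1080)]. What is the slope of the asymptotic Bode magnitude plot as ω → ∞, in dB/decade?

With 0 zeros and 2 poles, the high-frequency asymptotic slope is 20 × (0 − 2) = -40 dB/decade.

-40 dB/decade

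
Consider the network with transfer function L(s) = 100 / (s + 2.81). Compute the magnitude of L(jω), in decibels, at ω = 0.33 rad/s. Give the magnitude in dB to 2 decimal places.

|j0.33 + 2.81| = √(0.33² + 2.81²) = 2.829
|L(j0.33)| = 100 / 2.829 = 35.344
20 log₁₀(35.344) = 30.966 dB

30.97 dB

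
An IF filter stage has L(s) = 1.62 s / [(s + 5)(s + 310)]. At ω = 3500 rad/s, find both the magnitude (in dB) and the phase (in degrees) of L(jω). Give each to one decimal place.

|j3500| = 3500
|j3500 + 5| = √(3500² + 5²) = 3500
|j3500 + 310| = √(3500² + 310²) = 3514
|L(j3500)| = 1.62 × 3500 / (3500 × 3514) = 0.00046105
20 log₁₀(0.00046105) = -66.73 dB
∠(j3500) = 90.00°
∠(j3500 + 5) = arctan(3500/5) = 89.92°
∠(j3500 + 310) = arctan(3500/310) = 84.94°
∠L(j3500) = 90.00° − (89.92° + 84.94°) = -84.86°

|L| = -66.7 dB, ∠L = -84.9°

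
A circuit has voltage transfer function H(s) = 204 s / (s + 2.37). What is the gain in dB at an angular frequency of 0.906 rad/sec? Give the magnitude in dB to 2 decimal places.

|j0.906| = 0.906
|j0.906 + 2.37| = √(0.906² + 2.37²) = 2.537
|H(j0.906)| = 204 × 0.906 / 2.537 = 72.844
20 log₁₀(72.844) = 37.248 dB

37.25 dB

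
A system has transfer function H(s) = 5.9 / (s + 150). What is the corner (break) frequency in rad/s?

150 rad/s

The single real pole at s = −150 gives a corner at ω = 150 rad/s.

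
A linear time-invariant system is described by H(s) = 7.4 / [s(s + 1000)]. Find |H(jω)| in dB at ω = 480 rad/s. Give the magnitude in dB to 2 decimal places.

|j480 + 1000| = √(480² + 1000²) = 1109
|j480| = 480
|H(j480)| = 7.4 / (1109 × 480) = 1.3898e-05
20 log₁₀(1.3898e-05) = -97.141 dB

-97.14 dB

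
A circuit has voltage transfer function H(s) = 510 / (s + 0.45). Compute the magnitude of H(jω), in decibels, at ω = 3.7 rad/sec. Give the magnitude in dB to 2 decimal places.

42.72 dB

|j3.7 + 0.45| = √(3.7² + 0.45²) = 3.727
|H(j3.7)| = 510 / 3.727 = 136.83
20 log₁₀(136.83) = 42.724 dB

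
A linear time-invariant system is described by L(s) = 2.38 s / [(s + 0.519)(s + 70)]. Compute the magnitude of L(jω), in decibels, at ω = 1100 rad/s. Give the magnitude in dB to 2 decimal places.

-53.31 dB

|j1100| = 1100
|j1100 + 0.519| = √(1100² + 0.519²) = 1100
|j1100 + 70| = √(1100² + 70²) = 1102
|L(j1100)| = 2.38 × 1100 / (1100 × 1102) = 0.0021593
20 log₁₀(0.0021593) = -53.314 dB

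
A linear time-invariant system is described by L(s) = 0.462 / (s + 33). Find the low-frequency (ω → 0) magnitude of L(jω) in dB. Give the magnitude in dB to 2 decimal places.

-37.08 dB

L(0) = 0.462 / 33 = 0.014
20 log₁₀(0.014) = -37.077 dB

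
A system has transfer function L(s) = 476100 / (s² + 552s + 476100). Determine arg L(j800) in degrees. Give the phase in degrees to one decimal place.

-110.4°

∠[(j800)² + 552(j800) + 476100] = ∠[-1.639e+05 + j4.416e+05] = 110.36°
∠L(j800) = −110.36° = -110.36°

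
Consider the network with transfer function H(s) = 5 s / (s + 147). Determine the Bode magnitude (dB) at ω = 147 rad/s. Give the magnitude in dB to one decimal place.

|j147| = 147
|j147 + 147| = √(147² + 147²) = 207.9
|H(j147)| = 5 × 147 / 207.9 = 3.5355
20 log₁₀(3.5355) = 10.97 dB

11.0 dB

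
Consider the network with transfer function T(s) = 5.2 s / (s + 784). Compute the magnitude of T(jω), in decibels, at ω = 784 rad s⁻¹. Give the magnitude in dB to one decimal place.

11.3 dB

|j784| = 784
|j784 + 784| = √(784² + 784²) = 1109
|T(j784)| = 5.2 × 784 / 1109 = 3.677
20 log₁₀(3.677) = 11.31 dB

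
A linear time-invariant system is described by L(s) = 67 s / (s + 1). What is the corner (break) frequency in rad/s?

The single real pole at s = −1 gives a corner at ω = 1 rad/s.

1 rad/s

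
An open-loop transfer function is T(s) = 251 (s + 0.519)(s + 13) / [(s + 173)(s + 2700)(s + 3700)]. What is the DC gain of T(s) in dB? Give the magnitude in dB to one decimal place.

T(0) = 251 × 0.519 × 13 / (173 × 2700 × 3700) = 9.7988e-07
20 log₁₀(9.7988e-07) = -120.18 dB

-120.2 dB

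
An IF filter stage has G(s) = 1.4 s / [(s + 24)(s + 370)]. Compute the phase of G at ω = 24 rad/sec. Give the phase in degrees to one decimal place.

41.3°

∠(j24) = 90.00°
∠(j24 + 24) = arctan(24/24) = 45.00°
∠(j24 + 370) = arctan(24/370) = 3.71°
∠G(j24) = 90.00° − (45.00° + 3.71°) = 41.29°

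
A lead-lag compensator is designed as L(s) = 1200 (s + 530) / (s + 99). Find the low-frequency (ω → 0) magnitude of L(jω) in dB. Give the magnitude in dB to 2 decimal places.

76.16 dB

L(0) = 1200 × 530 / 99 = 6424.2
20 log₁₀(6424.2) = 76.156 dB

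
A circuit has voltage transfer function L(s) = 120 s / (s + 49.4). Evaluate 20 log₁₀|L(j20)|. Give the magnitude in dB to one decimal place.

33.1 dB

|j20| = 20
|j20 + 49.4| = √(20² + 49.4²) = 53.3
|L(j20)| = 120 × 20 / 53.3 = 45.032
20 log₁₀(45.032) = 33.07 dB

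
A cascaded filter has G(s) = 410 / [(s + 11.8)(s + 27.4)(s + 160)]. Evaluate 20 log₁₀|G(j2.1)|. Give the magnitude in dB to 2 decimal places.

|j2.1 + 11.8| = √(2.1² + 11.8²) = 11.99
|j2.1 + 27.4| = √(2.1² + 27.4²) = 27.48
|j2.1 + 160| = √(2.1² + 160²) = 160
|G(j2.1)| = 410 / (11.99 × 27.48 × 160) = 0.0077795
20 log₁₀(0.0077795) = -42.181 dB

-42.18 dB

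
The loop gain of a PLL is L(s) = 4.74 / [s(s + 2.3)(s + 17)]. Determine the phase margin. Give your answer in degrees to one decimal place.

86.6°

Gain crossover: |L(jω)| = 1 at ω ≈ 0.121 rad s⁻¹.
∠L(j0.121) = −90° − arctan(0.121/2.3) − arctan(0.121/17) ≈ -93.42°
PM = 180° + (-93.42°) = 86.58°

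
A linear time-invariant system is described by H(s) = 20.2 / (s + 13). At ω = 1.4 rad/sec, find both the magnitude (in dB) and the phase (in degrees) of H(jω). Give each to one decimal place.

|j1.4 + 13| = √(1.4² + 13²) = 13.08
|H(j1.4)| = 20.2 / 13.08 = 1.5449
20 log₁₀(1.5449) = 3.78 dB
∠(j1.4 + 13) = arctan(1.4/13) = 6.15°
∠H(j1.4) = −6.15° = -6.15°

|H| = 3.8 dB, ∠H = -6.1°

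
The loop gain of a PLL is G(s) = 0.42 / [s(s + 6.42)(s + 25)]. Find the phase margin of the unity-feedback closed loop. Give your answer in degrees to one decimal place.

Gain crossover: |G(jω)| = 1 at ω ≈ 0.00262 rad/sec.
∠G(j0.00262) = −90° − arctan(0.00262/6.42) − arctan(0.00262/25) ≈ -90.03°
PM = 180° + (-90.03°) = 89.97°

90.0°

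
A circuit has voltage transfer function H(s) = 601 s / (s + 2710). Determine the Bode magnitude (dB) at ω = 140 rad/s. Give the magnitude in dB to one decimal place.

|j140| = 140
|j140 + 2710| = √(140² + 2710²) = 2714
|H(j140)| = 601 × 140 / 2714 = 31.007
20 log₁₀(31.007) = 29.83 dB

29.8 dB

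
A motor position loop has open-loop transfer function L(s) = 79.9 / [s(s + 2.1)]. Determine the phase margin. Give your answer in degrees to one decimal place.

13.4°

Gain crossover: |L(jω)| = 1 at ω ≈ 8.82 rad/s.
∠L(j8.82) = −90° − arctan(8.82/2.1) ≈ -166.60°
PM = 180° + (-166.60°) = 13.40°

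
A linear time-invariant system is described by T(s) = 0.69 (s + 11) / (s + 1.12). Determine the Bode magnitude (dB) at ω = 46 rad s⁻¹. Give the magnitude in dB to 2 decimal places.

-2.98 dB

|j46 + 11| = √(46² + 11²) = 47.3
|j46 + 1.12| = √(46² + 1.12²) = 46.01
|T(j46)| = 0.69 × 47.3 / 46.01 = 0.70924
20 log₁₀(0.70924) = -2.984 dB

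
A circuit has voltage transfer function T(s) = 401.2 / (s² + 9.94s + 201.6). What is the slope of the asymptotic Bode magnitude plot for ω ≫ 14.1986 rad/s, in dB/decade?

With 0 zeros and 2 poles, the high-frequency asymptotic slope is 20 × (0 − 2) = -40 dB/decade.

-40 dB/decade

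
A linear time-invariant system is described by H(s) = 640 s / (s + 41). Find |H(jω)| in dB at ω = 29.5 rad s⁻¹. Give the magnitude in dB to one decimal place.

|j29.5| = 29.5
|j29.5 + 41| = √(29.5² + 41²) = 50.51
|H(j29.5)| = 640 × 29.5 / 50.51 = 373.79
20 log₁₀(373.79) = 51.45 dB

51.5 dB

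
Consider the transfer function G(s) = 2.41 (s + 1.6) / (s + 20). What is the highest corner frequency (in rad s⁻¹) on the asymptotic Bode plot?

Break frequencies occur at each pole and zero magnitude: 1.6 rad s⁻¹, 20 rad s⁻¹.
The highest is 20 rad s⁻¹.

20 rad s⁻¹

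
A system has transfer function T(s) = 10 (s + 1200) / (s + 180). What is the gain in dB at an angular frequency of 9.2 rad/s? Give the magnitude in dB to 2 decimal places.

36.47 dB

|j9.2 + 1200| = √(9.2² + 1200²) = 1200
|j9.2 + 180| = √(9.2² + 180²) = 180.2
|T(j9.2)| = 10 × 1200 / 180.2 = 66.582
20 log₁₀(66.582) = 36.467 dB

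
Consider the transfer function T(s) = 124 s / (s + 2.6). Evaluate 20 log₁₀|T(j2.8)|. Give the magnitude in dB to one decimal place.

|j2.8| = 2.8
|j2.8 + 2.6| = √(2.8² + 2.6²) = 3.821
|T(j2.8)| = 124 × 2.8 / 3.821 = 90.866
20 log₁₀(90.866) = 39.17 dB

39.2 dB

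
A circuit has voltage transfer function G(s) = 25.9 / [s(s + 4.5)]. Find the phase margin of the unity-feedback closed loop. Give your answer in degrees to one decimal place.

46.9°

Gain crossover: |G(jω)| = 1 at ω ≈ 4.21 rad/s.
∠G(j4.21) = −90° − arctan(4.21/4.5) ≈ -133.06°
PM = 180° + (-133.06°) = 46.94°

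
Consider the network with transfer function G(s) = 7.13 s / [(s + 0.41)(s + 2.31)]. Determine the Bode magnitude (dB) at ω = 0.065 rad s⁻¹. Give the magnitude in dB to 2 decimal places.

-6.32 dB

|j0.065| = 0.065
|j0.065 + 0.41| = √(0.065² + 0.41²) = 0.4151
|j0.065 + 2.31| = √(0.065² + 2.31²) = 2.311
|G(j0.065)| = 7.13 × 0.065 / (0.4151 × 2.311) = 0.48311
20 log₁₀(0.48311) = -6.319 dB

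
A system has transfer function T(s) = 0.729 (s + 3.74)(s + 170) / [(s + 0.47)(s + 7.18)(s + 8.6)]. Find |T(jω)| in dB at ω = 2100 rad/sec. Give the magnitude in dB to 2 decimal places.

|j2100 + 3.74| = √(2100² + 3.74²) = 2100
|j2100 + 170| = √(2100² + 170²) = 2107
|j2100 + 0.47| = √(2100² + 0.47²) = 2100
|j2100 + 7.18| = √(2100² + 7.18²) = 2100
|j2100 + 8.6| = √(2100² + 8.6²) = 2100
|T(j2100)| = 0.729 × 2100 × 2107 / (2100 × 2100 × 2100) = 0.00034827
20 log₁₀(0.00034827) = -69.162 dB

-69.16 dB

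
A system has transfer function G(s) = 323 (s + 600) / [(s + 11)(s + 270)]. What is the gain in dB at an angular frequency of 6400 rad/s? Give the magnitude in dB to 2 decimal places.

-25.91 dB

|j6400 + 600| = √(6400² + 600²) = 6428
|j6400 + 11| = √(6400² + 11²) = 6400
|j6400 + 270| = √(6400² + 270²) = 6406
|G(j6400)| = 323 × 6428 / (6400 × 6406) = 0.050645
20 log₁₀(0.050645) = -25.909 dB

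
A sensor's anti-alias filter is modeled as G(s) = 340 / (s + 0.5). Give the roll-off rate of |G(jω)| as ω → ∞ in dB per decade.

With 0 zeros and 1 pole, the high-frequency asymptotic slope is 20 × (0 − 1) = -20 dB/decade.

-20 dB/decade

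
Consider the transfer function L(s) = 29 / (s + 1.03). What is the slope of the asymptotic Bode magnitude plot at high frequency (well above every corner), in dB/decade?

With 0 zeros and 1 pole, the high-frequency asymptotic slope is 20 × (0 − 1) = -20 dB/decade.

-20 dB/decade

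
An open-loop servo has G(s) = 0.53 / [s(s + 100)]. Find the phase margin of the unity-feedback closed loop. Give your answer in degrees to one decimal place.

90.0°

Gain crossover: |G(jω)| = 1 at ω ≈ 0.0053 rad/s.
∠G(j0.0053) = −90° − arctan(0.0053/100) ≈ -90.00°
PM = 180° + (-90.00°) = 90.00°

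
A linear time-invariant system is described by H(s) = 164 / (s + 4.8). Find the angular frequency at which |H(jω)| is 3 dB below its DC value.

4.8 rad/s

For a single-pole low-pass, the −3 dB point is at the pole: ω = 4.8 rad/s.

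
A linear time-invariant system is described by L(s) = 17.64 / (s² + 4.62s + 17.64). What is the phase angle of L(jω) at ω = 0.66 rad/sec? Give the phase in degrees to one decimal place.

-10.1°

∠[(j0.66)² + 4.62(j0.66) + 17.64] = ∠[17.204 + j3.0492] = 10.05°
∠L(j0.66) = −10.05° = -10.05°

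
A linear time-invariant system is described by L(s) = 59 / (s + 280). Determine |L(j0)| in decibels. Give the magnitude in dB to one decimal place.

-13.5 dB

L(0) = 59 / 280 = 0.21071
20 log₁₀(0.21071) = -13.53 dB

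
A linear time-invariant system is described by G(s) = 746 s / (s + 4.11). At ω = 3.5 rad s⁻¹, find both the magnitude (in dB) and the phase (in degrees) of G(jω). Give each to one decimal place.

|G| = 53.7 dB, ∠G = 49.6°

|j3.5| = 3.5
|j3.5 + 4.11| = √(3.5² + 4.11²) = 5.398
|G(j3.5)| = 746 × 3.5 / 5.398 = 483.67
20 log₁₀(483.67) = 53.69 dB
∠(j3.5) = 90.00°
∠(j3.5 + 4.11) = arctan(3.5/4.11) = 40.42°
∠G(j3.5) = 90.00° − 40.42° = 49.58°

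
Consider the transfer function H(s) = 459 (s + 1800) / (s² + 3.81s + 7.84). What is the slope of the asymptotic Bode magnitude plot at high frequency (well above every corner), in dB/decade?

With 1 zero and 2 poles, the high-frequency asymptotic slope is 20 × (1 − 2) = -20 dB/decade.

-20 dB/decade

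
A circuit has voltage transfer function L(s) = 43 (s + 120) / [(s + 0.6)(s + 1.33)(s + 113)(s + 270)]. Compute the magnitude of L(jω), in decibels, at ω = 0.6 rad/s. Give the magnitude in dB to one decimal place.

-17.3 dB

|j0.6 + 120| = √(0.6² + 120²) = 120
|j0.6 + 0.6| = √(0.6² + 0.6²) = 0.8485
|j0.6 + 1.33| = √(0.6² + 1.33²) = 1.459
|j0.6 + 113| = √(0.6² + 113²) = 113
|j0.6 + 270| = √(0.6² + 270²) = 270
|L(j0.6)| = 43 × 120 / (0.8485 × 1.459 × 113 × 270) = 0.1366
20 log₁₀(0.1366) = -17.29 dB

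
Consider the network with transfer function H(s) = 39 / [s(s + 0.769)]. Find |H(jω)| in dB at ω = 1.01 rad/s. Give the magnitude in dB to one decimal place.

29.7 dB

|j1.01 + 0.769| = √(1.01² + 0.769²) = 1.269
|j1.01| = 1.01
|H(j1.01)| = 39 / (1.269 × 1.01) = 30.418
20 log₁₀(30.418) = 29.66 dB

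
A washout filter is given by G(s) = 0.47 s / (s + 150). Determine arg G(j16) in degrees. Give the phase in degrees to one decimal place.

∠(j16) = 90.00°
∠(j16 + 150) = arctan(16/150) = 6.09°
∠G(j16) = 90.00° − 6.09° = 83.91°

83.9°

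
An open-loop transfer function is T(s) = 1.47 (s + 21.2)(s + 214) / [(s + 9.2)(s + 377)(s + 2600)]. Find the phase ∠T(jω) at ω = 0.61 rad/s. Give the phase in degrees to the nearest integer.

-2°

∠(j0.61 + 21.2) = arctan(0.61/21.2) = 1.65°
∠(j0.61 + 214) = arctan(0.61/214) = 0.16°
∠(j0.61 + 9.2) = arctan(0.61/9.2) = 3.79°
∠(j0.61 + 377) = arctan(0.61/377) = 0.09°
∠(j0.61 + 2600) = arctan(0.61/2600) = 0.01°
∠T(j0.61) = 1.65° + 0.16° − (3.79° + 0.09° + 0.01°) = -2.09°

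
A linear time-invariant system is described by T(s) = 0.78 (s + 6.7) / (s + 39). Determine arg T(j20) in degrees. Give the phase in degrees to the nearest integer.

∠(j20 + 6.7) = arctan(20/6.7) = 71.48°
∠(j20 + 39) = arctan(20/39) = 27.15°
∠T(j20) = 71.48° − 27.15° = 44.33°

44°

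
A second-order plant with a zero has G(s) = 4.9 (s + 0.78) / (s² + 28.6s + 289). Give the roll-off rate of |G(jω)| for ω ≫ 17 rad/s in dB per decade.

With 1 zero and 2 poles, the high-frequency asymptotic slope is 20 × (1 − 2) = -20 dB/decade.

-20 dB/decade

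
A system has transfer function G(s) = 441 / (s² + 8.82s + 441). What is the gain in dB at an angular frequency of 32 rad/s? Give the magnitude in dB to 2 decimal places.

|(j32)² + 8.82(j32) + 441| = |-583 + j282.24| = 647.7
|G(j32)| = 441 / 647.7 = 0.68084
20 log₁₀(0.68084) = -3.339 dB

-3.34 dB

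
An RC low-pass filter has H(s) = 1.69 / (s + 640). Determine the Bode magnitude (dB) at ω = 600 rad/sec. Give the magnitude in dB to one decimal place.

-54.3 dB

|j600 + 640| = √(600² + 640²) = 877.3
|H(j600)| = 1.69 / 877.3 = 0.0019264
20 log₁₀(0.0019264) = -54.30 dB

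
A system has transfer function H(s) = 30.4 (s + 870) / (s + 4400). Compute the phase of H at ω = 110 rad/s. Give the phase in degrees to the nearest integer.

6°

∠(j110 + 870) = arctan(110/870) = 7.21°
∠(j110 + 4400) = arctan(110/4400) = 1.43°
∠H(j110) = 7.21° − 1.43° = 5.77°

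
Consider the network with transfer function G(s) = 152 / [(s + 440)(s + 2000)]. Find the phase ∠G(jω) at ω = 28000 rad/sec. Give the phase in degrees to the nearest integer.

-175°

∠(j28000 + 440) = arctan(28000/440) = 89.10°
∠(j28000 + 2000) = arctan(28000/2000) = 85.91°
∠G(j28000) = − (89.10° + 85.91°) = -175.01°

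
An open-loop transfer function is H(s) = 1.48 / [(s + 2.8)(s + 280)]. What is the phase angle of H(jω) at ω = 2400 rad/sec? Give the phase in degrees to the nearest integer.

∠(j2400 + 2.8) = arctan(2400/2.8) = 89.93°
∠(j2400 + 280) = arctan(2400/280) = 83.35°
∠H(j2400) = − (89.93° + 83.35°) = -173.28°

-173°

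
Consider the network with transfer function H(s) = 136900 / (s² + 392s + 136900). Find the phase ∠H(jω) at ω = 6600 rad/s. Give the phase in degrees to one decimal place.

∠[(j6600)² + 392(j6600) + 136900] = ∠[-4.3423e+07 + j2.5872e+06] = 176.59°
∠H(j6600) = −176.59° = -176.59°

-176.6°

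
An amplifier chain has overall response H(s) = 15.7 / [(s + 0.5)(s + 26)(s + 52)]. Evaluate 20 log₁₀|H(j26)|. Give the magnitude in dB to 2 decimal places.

-70.98 dB

|j26 + 0.5| = √(26² + 0.5²) = 26
|j26 + 26| = √(26² + 26²) = 36.77
|j26 + 52| = √(26² + 52²) = 58.14
|H(j26)| = 15.7 / (26 × 36.77 × 58.14) = 0.00028242
20 log₁₀(0.00028242) = -70.982 dB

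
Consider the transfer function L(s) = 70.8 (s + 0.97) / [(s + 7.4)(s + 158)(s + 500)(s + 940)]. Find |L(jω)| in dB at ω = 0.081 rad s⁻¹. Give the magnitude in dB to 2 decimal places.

|j0.081 + 0.97| = √(0.081² + 0.97²) = 0.9734
|j0.081 + 7.4| = √(0.081² + 7.4²) = 7.4
|j0.081 + 158| = √(0.081² + 158²) = 158
|j0.081 + 500| = √(0.081² + 500²) = 500
|j0.081 + 940| = √(0.081² + 940²) = 940
|L(j0.081)| = 70.8 × 0.9734 / (7.4 × 158 × 500 × 940) = 1.254e-07
20 log₁₀(1.254e-07) = -138.034 dB

-138.03 dB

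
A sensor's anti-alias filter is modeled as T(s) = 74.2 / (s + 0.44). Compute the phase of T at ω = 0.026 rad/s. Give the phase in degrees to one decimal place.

-3.4°

∠(j0.026 + 0.44) = arctan(0.026/0.44) = 3.38°
∠T(j0.026) = −3.38° = -3.38°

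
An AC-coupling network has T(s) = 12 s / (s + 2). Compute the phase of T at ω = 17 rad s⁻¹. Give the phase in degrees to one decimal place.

∠(j17) = 90.00°
∠(j17 + 2) = arctan(17/2) = 83.29°
∠T(j17) = 90.00° − 83.29° = 6.71°

6.7°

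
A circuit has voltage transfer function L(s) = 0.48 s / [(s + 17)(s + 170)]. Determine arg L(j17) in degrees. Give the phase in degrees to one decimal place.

∠(j17) = 90.00°
∠(j17 + 17) = arctan(17/17) = 45.00°
∠(j17 + 170) = arctan(17/170) = 5.71°
∠L(j17) = 90.00° − (45.00° + 5.71°) = 39.29°

39.3°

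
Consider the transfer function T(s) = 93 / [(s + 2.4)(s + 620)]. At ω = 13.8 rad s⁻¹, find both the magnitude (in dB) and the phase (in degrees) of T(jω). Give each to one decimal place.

|T| = -39.4 dB, ∠T = -81.4 deg

|j13.8 + 2.4| = √(13.8² + 2.4²) = 14.01
|j13.8 + 620| = √(13.8² + 620²) = 620.2
|T(j13.8)| = 93 / (14.01 × 620.2) = 0.010706
20 log₁₀(0.010706) = -39.41 dB
∠(j13.8 + 2.4) = arctan(13.8/2.4) = 80.13°
∠(j13.8 + 620) = arctan(13.8/620) = 1.28°
∠T(j13.8) = − (80.13° + 1.28°) = -81.41°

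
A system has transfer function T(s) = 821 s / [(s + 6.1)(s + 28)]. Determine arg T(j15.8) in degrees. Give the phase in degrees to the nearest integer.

∠(j15.8) = 90.00°
∠(j15.8 + 6.1) = arctan(15.8/6.1) = 68.89°
∠(j15.8 + 28) = arctan(15.8/28) = 29.44°
∠T(j15.8) = 90.00° − (68.89° + 29.44°) = -8.33°

-8°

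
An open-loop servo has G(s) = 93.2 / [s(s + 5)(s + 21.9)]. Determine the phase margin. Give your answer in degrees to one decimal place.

Gain crossover: |G(jω)| = 1 at ω ≈ 0.839 rad/s.
∠G(j0.839) = −90° − arctan(0.839/5) − arctan(0.839/21.9) ≈ -101.72°
PM = 180° + (-101.72°) = 78.28°

78.3°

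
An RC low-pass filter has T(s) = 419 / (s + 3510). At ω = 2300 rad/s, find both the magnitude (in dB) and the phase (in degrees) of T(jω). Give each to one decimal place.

|T| = -20.0 dB, ∠T = -33.2 deg

|j2300 + 3510| = √(2300² + 3510²) = 4196
|T(j2300)| = 419 / 4196 = 0.099847
20 log₁₀(0.099847) = -20.01 dB
∠(j2300 + 3510) = arctan(2300/3510) = 33.24°
∠T(j2300) = −33.24° = -33.24°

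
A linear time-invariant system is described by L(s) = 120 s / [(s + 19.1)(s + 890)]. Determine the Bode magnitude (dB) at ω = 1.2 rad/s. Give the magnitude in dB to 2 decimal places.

-41.46 dB

|j1.2| = 1.2
|j1.2 + 19.1| = √(1.2² + 19.1²) = 19.14
|j1.2 + 890| = √(1.2² + 890²) = 890
|L(j1.2)| = 120 × 1.2 / (19.14 × 890) = 0.0084544
20 log₁₀(0.0084544) = -41.458 dB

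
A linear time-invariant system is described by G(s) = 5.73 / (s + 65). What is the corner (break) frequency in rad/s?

The single real pole at s = −65 gives a corner at ω = 65 rad/s.

65 rad/s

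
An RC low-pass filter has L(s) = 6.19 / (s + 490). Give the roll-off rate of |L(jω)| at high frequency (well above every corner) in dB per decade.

-20 dB/decade

With 0 zeros and 1 pole, the high-frequency asymptotic slope is 20 × (0 − 1) = -20 dB/decade.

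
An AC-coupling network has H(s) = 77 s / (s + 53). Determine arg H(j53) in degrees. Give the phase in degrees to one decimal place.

45.0°

∠(j53) = 90.00°
∠(j53 + 53) = arctan(53/53) = 45.00°
∠H(j53) = 90.00° − 45.00° = 45.00°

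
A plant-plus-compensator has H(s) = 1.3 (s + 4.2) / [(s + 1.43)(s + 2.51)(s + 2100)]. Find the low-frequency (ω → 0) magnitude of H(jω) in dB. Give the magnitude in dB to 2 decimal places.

-62.80 dB

H(0) = 1.3 × 4.2 / (1.43 × 2.51 × 2100) = 0.00072438
20 log₁₀(0.00072438) = -62.801 dB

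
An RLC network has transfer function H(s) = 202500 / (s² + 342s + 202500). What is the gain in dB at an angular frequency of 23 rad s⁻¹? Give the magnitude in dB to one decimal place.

0.0 dB

|(j23)² + 342(j23) + 202500| = |2.0197e+05 + j7866| = 2.021e+05
|H(j23)| = 202500 / 2.021e+05 = 1.0019
20 log₁₀(1.0019) = 0.02 dB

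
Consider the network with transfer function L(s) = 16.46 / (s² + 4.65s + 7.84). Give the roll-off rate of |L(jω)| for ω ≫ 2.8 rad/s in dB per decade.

With 0 zeros and 2 poles, the high-frequency asymptotic slope is 20 × (0 − 2) = -40 dB/decade.

-40 dB/decade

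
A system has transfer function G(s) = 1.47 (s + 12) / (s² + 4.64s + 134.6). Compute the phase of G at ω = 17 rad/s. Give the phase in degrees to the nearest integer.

-98°

∠(j17 + 12) = arctan(17/12) = 54.78°
∠[(j17)² + 4.64(j17) + 134.6] = ∠[-154.4 + j78.88] = 152.94°
∠G(j17) = 54.78° − 152.94° = -98.16°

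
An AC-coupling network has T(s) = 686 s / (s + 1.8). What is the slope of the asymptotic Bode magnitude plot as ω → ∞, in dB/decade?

0 dB/decade

With 1 zero and 1 pole, the high-frequency asymptotic slope is 20 × (1 − 1) = 0 dB/decade.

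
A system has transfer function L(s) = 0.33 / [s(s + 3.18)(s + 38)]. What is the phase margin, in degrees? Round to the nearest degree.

90°

Gain crossover: |L(jω)| = 1 at ω ≈ 0.00273 rad/sec.
∠L(j0.00273) = −90° − arctan(0.00273/3.18) − arctan(0.00273/38) ≈ -90.05°
PM = 180° + (-90.05°) = 89.95°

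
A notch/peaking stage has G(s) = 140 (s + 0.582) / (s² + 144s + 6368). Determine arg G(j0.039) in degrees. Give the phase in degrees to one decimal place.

∠(j0.039 + 0.582) = arctan(0.039/0.582) = 3.83°
∠[(j0.039)² + 144(j0.039) + 6368] = ∠[6368 + j5.616] = 0.05°
∠G(j0.039) = 3.83° − 0.05° = 3.78°

3.8°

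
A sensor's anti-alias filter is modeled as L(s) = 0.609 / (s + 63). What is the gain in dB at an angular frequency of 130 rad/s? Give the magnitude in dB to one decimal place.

|j130 + 63| = √(130² + 63²) = 144.5
|L(j130)| = 0.609 / 144.5 = 0.0042157
20 log₁₀(0.0042157) = -47.50 dB

-47.5 dB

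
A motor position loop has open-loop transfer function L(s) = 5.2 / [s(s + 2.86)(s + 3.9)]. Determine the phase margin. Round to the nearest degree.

Gain crossover: |L(jω)| = 1 at ω ≈ 0.457 rad/s.
∠L(j0.457) = −90° − arctan(0.457/2.86) − arctan(0.457/3.9) ≈ -105.77°
PM = 180° + (-105.77°) = 74.23°

74 deg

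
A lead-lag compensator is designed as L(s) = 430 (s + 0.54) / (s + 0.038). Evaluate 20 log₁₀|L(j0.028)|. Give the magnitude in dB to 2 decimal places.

73.85 dB

|j0.028 + 0.54| = √(0.028² + 0.54²) = 0.5407
|j0.028 + 0.038| = √(0.028² + 0.038²) = 0.0472
|L(j0.028)| = 430 × 0.5407 / 0.0472 = 4925.9
20 log₁₀(4925.9) = 73.850 dB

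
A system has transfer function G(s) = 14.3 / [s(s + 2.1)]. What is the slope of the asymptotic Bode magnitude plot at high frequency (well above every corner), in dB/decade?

With 0 zeros and 2 poles, the high-frequency asymptotic slope is 20 × (0 − 2) = -40 dB/decade.

-40 dB/decade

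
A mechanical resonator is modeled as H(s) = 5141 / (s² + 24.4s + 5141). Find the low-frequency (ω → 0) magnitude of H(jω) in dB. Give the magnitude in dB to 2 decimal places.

H(0) = 5141 / 5141 = 1
20 log₁₀(1) = 0.000 dB

0.00 dB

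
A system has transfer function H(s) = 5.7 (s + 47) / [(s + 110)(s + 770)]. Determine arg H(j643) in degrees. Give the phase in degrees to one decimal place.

∠(j643 + 47) = arctan(643/47) = 85.82°
∠(j643 + 110) = arctan(643/110) = 80.29°
∠(j643 + 770) = arctan(643/770) = 39.86°
∠H(j643) = 85.82° − (80.29° + 39.86°) = -34.34°

-34.3°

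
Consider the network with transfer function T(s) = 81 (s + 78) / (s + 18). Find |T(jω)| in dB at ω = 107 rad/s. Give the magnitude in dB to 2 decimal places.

|j107 + 78| = √(107² + 78²) = 132.4
|j107 + 18| = √(107² + 18²) = 108.5
|T(j107)| = 81 × 132.4 / 108.5 = 98.848
20 log₁₀(98.848) = 39.899 dB

39.90 dB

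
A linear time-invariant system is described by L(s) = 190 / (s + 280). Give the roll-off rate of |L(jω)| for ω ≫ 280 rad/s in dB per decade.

-20 dB/decade

With 0 zeros and 1 pole, the high-frequency asymptotic slope is 20 × (0 − 1) = -20 dB/decade.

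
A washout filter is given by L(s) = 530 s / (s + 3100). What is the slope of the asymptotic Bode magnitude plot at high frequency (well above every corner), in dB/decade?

0 dB/decade

With 1 zero and 1 pole, the high-frequency asymptotic slope is 20 × (1 − 1) = 0 dB/decade.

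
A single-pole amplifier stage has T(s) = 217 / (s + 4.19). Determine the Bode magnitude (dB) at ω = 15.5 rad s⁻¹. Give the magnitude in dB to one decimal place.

|j15.5 + 4.19| = √(15.5² + 4.19²) = 16.06
|T(j15.5)| = 217 / 16.06 = 13.515
20 log₁₀(13.515) = 22.62 dB

22.6 dB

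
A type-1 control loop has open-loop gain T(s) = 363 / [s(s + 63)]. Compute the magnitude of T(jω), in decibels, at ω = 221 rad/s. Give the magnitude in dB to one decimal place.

-42.9 dB

|j221 + 63| = √(221² + 63²) = 229.8
|j221| = 221
|T(j221)| = 363 / (229.8 × 221) = 0.0071475
20 log₁₀(0.0071475) = -42.92 dB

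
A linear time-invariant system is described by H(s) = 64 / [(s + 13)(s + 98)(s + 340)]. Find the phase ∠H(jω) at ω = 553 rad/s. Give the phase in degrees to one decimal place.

-227.0 deg

∠(j553 + 13) = arctan(553/13) = 88.65°
∠(j553 + 98) = arctan(553/98) = 79.95°
∠(j553 + 340) = arctan(553/340) = 58.42°
∠H(j553) = − (88.65° + 79.95° + 58.42°) = -227.02°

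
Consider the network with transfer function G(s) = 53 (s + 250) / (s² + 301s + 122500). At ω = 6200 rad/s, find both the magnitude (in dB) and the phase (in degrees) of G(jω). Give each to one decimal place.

|G| = -41.3 dB, ∠G = -89.5 deg

|j6200 + 250| = √(6200² + 250²) = 6205
|(j6200)² + 301(j6200) + 122500| = |-3.8318e+07 + j1.8662e+06| = 3.836e+07
|G(j6200)| = 53 × 6205 / 3.836e+07 = 0.0085725
20 log₁₀(0.0085725) = -41.34 dB
∠(j6200 + 250) = arctan(6200/250) = 87.69°
∠[(j6200)² + 301(j6200) + 122500] = ∠[-3.8318e+07 + j1.8662e+06] = 177.21°
∠G(j6200) = 87.69° − 177.21° = -89.52°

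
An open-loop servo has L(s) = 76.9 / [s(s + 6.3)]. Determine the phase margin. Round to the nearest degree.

Gain crossover: |L(jω)| = 1 at ω ≈ 7.72 rad s⁻¹.
∠L(j7.72) = −90° − arctan(7.72/6.3) ≈ -140.78°
PM = 180° + (-140.78°) = 39.22°

39°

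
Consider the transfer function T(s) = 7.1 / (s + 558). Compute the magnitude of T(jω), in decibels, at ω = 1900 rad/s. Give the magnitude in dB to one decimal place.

-48.9 dB

|j1900 + 558| = √(1900² + 558²) = 1980
|T(j1900)| = 7.1 / 1980 = 0.0035854
20 log₁₀(0.0035854) = -48.91 dB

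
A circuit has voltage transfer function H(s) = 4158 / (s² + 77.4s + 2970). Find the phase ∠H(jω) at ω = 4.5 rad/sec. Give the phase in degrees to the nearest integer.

-7°

∠[(j4.5)² + 77.4(j4.5) + 2970] = ∠[2949.8 + j348.3] = 6.73°
∠H(j4.5) = −6.73° = -6.73°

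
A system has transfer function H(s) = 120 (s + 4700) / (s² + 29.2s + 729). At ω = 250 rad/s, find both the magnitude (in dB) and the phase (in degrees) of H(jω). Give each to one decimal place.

|j250 + 4700| = √(250² + 4700²) = 4707
|(j250)² + 29.2(j250) + 729| = |-61771 + j7300| = 6.22e+04
|H(j250)| = 120 × 4707 / 6.22e+04 = 9.0802
20 log₁₀(9.0802) = 19.16 dB
∠(j250 + 4700) = arctan(250/4700) = 3.04°
∠[(j250)² + 29.2(j250) + 729] = ∠[-61771 + j7300] = 173.26°
∠H(j250) = 3.04° − 173.26° = -170.22°

|H| = 19.2 dB, ∠H = -170.2°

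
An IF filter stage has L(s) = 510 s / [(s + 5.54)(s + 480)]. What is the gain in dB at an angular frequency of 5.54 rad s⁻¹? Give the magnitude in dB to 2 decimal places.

-2.48 dB

|j5.54| = 5.54
|j5.54 + 5.54| = √(5.54² + 5.54²) = 7.835
|j5.54 + 480| = √(5.54² + 480²) = 480
|L(j5.54)| = 510 × 5.54 / (7.835 × 480) = 0.75125
20 log₁₀(0.75125) = -2.484 dB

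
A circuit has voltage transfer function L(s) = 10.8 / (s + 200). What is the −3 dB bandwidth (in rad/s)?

200 rad/s

For a single-pole low-pass, the −3 dB point is at the pole: ω = 200 rad/s.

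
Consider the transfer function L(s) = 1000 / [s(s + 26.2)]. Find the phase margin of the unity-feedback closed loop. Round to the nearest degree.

44°

Gain crossover: |L(jω)| = 1 at ω ≈ 26.7 rad/sec.
∠L(j26.7) = −90° − arctan(26.7/26.2) ≈ -135.56°
PM = 180° + (-135.56°) = 44.44°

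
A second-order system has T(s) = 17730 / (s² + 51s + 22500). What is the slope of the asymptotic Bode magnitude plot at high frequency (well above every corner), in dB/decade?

-40 dB/decade

With 0 zeros and 2 poles, the high-frequency asymptotic slope is 20 × (0 − 2) = -40 dB/decade.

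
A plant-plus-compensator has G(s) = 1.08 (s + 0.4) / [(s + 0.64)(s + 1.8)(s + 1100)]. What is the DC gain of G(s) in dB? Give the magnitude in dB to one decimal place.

-69.3 dB

G(0) = 1.08 × 0.4 / (0.64 × 1.8 × 1100) = 0.00034091
20 log₁₀(0.00034091) = -69.35 dB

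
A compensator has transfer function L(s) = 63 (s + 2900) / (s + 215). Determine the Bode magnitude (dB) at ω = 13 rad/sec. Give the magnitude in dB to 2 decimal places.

58.57 dB

|j13 + 2900| = √(13² + 2900²) = 2900
|j13 + 215| = √(13² + 215²) = 215.4
|L(j13)| = 63 × 2900 / 215.4 = 848.23
20 log₁₀(848.23) = 58.570 dB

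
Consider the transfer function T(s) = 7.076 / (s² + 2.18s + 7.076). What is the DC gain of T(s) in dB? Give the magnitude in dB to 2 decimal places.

T(0) = 7.076 / 7.076 = 1
20 log₁₀(1) = 0.000 dB

0.00 dB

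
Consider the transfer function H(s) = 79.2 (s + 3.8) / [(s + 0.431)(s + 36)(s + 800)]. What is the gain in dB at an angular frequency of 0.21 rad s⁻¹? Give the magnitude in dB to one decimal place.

-33.2 dB

|j0.21 + 3.8| = √(0.21² + 3.8²) = 3.806
|j0.21 + 0.431| = √(0.21² + 0.431²) = 0.4794
|j0.21 + 36| = √(0.21² + 36²) = 36
|j0.21 + 800| = √(0.21² + 800²) = 800
|H(j0.21)| = 79.2 × 3.806 / (0.4794 × 36 × 800) = 0.021829
20 log₁₀(0.021829) = -33.22 dB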